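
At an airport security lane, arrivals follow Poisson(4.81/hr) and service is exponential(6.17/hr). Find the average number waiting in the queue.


ρ = 4.81/6.17 = 0.7796
Lq = ρ²/(1−ρ) = 0.6077/0.2204 = 2.7572

Final: 2.7572


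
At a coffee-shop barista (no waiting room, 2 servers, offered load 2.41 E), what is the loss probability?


B(c,a) = (a^c/c!) / Σ_{k=0}^{c} a^k/k!
a^2/2! = 2.904050
Σ terms (k=0..2): 1.00000 + 2.41000 + 2.90405 = 6.314050
B = 2.904050/6.314050 = 0.459935

Final: 0.459935


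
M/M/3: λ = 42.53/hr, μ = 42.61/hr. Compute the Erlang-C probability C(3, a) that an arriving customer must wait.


a = λ/μ = 0.9981; ρ = a/3 = 0.3327
P₀ = 0.364351 (from M/M/c formula)
C(c,a) = [a^c/(c!(1−ρ))]·P₀ = [0.99438/(6·0.6673)]·0.364351
= 0.24836·0.364351 = 0.090491

Final: 0.090491


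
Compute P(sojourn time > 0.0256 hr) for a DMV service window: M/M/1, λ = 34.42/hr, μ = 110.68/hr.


W ~ Exponential(μ−λ) for M/M/1.
μ − λ = 110.68 − 34.42 = 76.2600
P(W > t) = e^{−(μ−λ)t} = e^{−1.9523} = 0.141953

Final: 0.141953


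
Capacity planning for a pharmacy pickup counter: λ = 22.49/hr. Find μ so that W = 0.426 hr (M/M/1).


W = 1/(μ−λ) ⇒ μ − λ = 1/W = 1/0.426 = 2.3474
μ = λ + 1/W = 22.49 + 2.3474 = 24.8374 per hr

Final: 24.8374 /hr


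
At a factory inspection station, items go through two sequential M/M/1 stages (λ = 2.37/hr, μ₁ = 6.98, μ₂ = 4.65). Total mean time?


Each node sees arrival rate λ = 2.37/hr (tandem ⇒ throughput preserved).
W₁ = 1/(μ₁−λ) = 1/(6.98−2.37) = 0.21692 hr
W₂ = 1/(μ₂−λ) = 1/(4.65−2.37) = 0.43860 hr
W_total = W₁ + W₂ = 0.21692 + 0.43860 = 0.65552 hr

Final: 0.65552 hr


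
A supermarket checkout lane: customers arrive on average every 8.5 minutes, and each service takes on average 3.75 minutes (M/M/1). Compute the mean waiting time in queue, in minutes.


λ = 60/8.5 = 7.0588 /hr
μ = 60/3.75 = 16.0000 /hr
ρ = λ/μ = 7.0588/16.0000 = 0.4412
Wq = ρ/(μ−λ) = 0.4412/(16.0000−7.0588) = 0.04934 hr
In minutes: 0.04934·60 = 2.961 min

Final: 2.961 min


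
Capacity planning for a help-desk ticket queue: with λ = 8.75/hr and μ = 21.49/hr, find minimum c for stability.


Stability requires cμ > λ ⇔ c > λ/μ.
λ/μ = 8.75/21.49 = 0.4072
Minimum integer c = ⌊0.4072⌋ + 1 = 1
Check: 1·21.49 = 21.49 > 8.75, while 0·21.49 = 0.00 ≤ 8.75

Final: 1 servers


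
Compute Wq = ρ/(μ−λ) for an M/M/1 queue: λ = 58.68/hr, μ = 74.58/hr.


ρ = 58.68/74.58 = 0.7868
Wq = ρ/(μ−λ) = 0.7868/(74.58 − 58.68) = 0.7868/15.90 = 0.04948 hr

Final: 0.04948 hr


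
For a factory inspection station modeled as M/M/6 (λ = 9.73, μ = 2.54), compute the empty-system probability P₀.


a = λ/μ = 9.73/2.54 = 3.8307; ρ = a/c = 0.6385
Σ_{k=0}^{5} a^k/k! (terms k=0..5) = 1.00000 + 3.83071 + 7.33716 + 9.36885 + 8.97233 + 6.87408 = 37.38313
Tail: a^6/(6!(1−ρ)) = 3159.91021/(720·0.3615) = 12.13880
P₀ = 1/(37.38313 + 12.13880) = 1/49.52192 = 0.020193

Final: 0.020193


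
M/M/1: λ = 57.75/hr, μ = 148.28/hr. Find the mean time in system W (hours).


W = 1/(μ−λ) = 1/(148.28 − 57.75) = 1/90.53 = 0.01105 hr

Final: 0.01105 hr


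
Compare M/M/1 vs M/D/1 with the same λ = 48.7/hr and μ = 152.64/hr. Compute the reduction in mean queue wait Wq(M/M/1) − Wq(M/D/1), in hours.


ρ = 48.7/152.64 = 0.3191
Wq(M/M/1) = ρ/(μ−λ) = 0.3191/103.94 = 0.003070 hr
Wq(M/D/1) = ρ/(2(μ−λ)) = 0.001535 hr
Savings = 0.003070 − 0.001535 = 0.001535 hr

Final: 0.001535 hr


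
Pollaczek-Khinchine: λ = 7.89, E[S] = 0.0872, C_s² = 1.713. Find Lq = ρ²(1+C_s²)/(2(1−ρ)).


ρ = λ·E[S] = 7.89·0.0872 = 0.6880
Lq = ρ²(1+C_s²)/(2(1−ρ)) = 0.4734·(1+1.713)/(2·0.3120)
= 0.4734·2.7130/0.6240 = 2.05809

Final: 2.05809


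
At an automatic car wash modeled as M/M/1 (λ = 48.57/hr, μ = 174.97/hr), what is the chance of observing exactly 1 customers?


ρ = 48.57/174.97 = 0.2776
P_n = (1−ρ)·ρ^n = (1 − 0.2776)·0.2776^1 = 0.7224·0.277590 = 0.200534

Final: 0.200534


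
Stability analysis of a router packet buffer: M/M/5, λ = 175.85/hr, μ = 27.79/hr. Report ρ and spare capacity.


Total capacity cμ = 5·27.79 = 138.95/hr
ρ = λ/(cμ) = 175.85/138.95 = 1.2656
Stable ⇔ ρ < 1: NO
Spare capacity = cμ − λ = 138.95 − 175.85 = -36.90/hr

Final: ρ = 1.2656; unstable; margin = -36.90/hr


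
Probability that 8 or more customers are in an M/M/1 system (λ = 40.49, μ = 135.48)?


ρ = 40.49/135.48 = 0.2989
P(N ≥ n) = ρ^n = 0.2989^8 = 0.00006365

Final: 0.00006365


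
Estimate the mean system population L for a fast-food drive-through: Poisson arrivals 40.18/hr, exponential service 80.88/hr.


ρ = λ/μ = 40.18/80.88 = 0.4968
L = ρ/(1−ρ) = 0.4968/(1 − 0.4968) = 0.4968/0.5032 = 0.9872

Final: 0.9872


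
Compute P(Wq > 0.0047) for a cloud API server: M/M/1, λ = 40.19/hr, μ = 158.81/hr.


ρ = 40.19/158.81 = 0.2531
P(Wq > t) = ρ·e^{−(μ−λ)t} = 0.2531·e^{−0.5575}
= 0.2531·0.572631 = 0.144916

Final: 0.144916


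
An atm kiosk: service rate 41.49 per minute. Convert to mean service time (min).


Mean service time = 1/μ = 1/41.49 minute = 0.02410 minute
In minutes: 0.02410 × 1 = 0.02410 min

Final: 0.02410 min


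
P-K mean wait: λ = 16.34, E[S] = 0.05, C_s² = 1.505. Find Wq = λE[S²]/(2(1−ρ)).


ρ = λ·E[S] = 16.34·0.05 = 0.8170
E[S²] = E[S]²(1+C_s²) = 0.05²·(1+1.505) = 0.006263
Wq = λ·E[S²]/(2(1−ρ)) = 16.34·0.006263/(2·0.1830) = 0.27959 hr

Final: 0.27959 hr


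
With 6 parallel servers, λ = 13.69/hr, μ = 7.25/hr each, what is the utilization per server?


ρ = λ/(cμ) = 13.69/(6·7.25) = 13.69/43.50 = 0.3147

Final: 0.3147


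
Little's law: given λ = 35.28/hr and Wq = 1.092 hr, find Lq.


Lq = λWq = 35.28·1.092 = 38.5258

Final: 38.5258


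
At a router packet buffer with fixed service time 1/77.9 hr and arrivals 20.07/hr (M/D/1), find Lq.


ρ = 20.07/77.9 = 0.2576
M/D/1: Lq = ρ²/(2(1−ρ)) = 0.06638/(2·0.7424) = 0.04471

Final: 0.04471


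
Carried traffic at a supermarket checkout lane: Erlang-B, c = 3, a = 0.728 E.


B(3,0.728) = 0.031257 (Erlang-B)
Carried load = a(1 − B) = 0.728·(1 − 0.031257) = 0.728·0.968743 = 0.7052 E

Final: 0.7052 Erlangs


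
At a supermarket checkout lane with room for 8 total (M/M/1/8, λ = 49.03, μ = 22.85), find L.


ρ = 49.03/22.85 = 2.1457
L = ρ[1 − (K+1)ρ^K + Kρ^(K+1)] / [(1−ρ)(1−ρ^(K+1))]
Numerator: 2.1457·(1 − 9·449.371485 + 8·964.231243) = 7875.927252
Denominator: (-1.1457)·(-963.231243) = 1103.605862
L = 7875.927252/1103.605862 = 7.1365

Final: 7.1365


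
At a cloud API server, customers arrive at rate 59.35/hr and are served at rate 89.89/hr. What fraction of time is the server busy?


ρ = λ/μ = 59.35/89.89 = 0.6603

Final: 0.6603


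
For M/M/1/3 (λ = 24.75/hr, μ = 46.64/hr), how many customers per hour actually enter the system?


ρ = 0.5307; P_K = (1−ρ)ρ^3/(1−ρ^4) = 0.076176
λ_eff = λ(1 − P_K) = 24.75·(1 − 0.076176) = 24.75·0.923824 = 22.8646 /hr

Final: 22.8646 /hr


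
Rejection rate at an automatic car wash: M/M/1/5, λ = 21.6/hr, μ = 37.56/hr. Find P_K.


ρ = λ/μ = 21.6/37.56 = 0.5751
P_K = (1−ρ)ρ^K/(1−ρ^(K+1)) = (0.4249·0.062899)/(1 − 0.036172)
= 0.026727/0.963828 = 0.027730

Final: 0.027730


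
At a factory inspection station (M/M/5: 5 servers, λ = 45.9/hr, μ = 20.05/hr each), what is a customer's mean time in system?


a = 2.2893; ρ = 0.4579; P₀ = 0.099799
Lq = P₀·a^c·ρ/(c!(1−ρ)²) = 0.08146
Wq = Lq/λ = 0.08146/45.9 = 0.001775 hr
W = Wq + 1/μ = 0.001775 + 0.04988 = 0.05165 hr

Final: 0.05165 hr


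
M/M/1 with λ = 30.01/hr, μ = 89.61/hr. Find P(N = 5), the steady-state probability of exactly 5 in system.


ρ = 30.01/89.61 = 0.3349
P_n = (1−ρ)·ρ^n = (1 − 0.3349)·0.3349^5 = 0.6651·0.004213 = 0.002802

Final: 0.002802


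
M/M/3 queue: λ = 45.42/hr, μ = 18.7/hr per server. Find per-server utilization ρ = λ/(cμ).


ρ = λ/(cμ) = 45.42/(3·18.7) = 45.42/56.10 = 0.8096

Final: 0.8096


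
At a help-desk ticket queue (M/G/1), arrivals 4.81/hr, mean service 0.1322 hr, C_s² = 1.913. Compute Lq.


ρ = λ·E[S] = 4.81·0.1322 = 0.6359
Lq = ρ²(1+C_s²)/(2(1−ρ)) = 0.4043·(1+1.913)/(2·0.3641)
= 0.4043·2.9130/0.7282 = 1.61741

Final: 1.61741


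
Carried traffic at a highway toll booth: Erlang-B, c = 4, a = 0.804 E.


B(4,0.804) = 0.007803 (Erlang-B)
Carried load = a(1 − B) = 0.804·(1 − 0.007803) = 0.804·0.992197 = 0.7977 E

Final: 0.7977 Erlangs


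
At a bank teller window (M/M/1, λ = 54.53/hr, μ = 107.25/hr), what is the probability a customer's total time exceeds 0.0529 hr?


W ~ Exponential(μ−λ) for M/M/1.
μ − λ = 107.25 − 54.53 = 52.7200
P(W > t) = e^{−(μ−λ)t} = e^{−2.7889} = 0.061490

Final: 0.061490


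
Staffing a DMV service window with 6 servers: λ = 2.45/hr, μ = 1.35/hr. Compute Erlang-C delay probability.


a = λ/μ = 1.8148; ρ = a/6 = 0.3025
P₀ = 0.162735 (from M/M/c formula)
C(c,a) = [a^c/(c!(1−ρ))]·P₀ = [35.72678/(720·0.6975)]·0.162735
= 0.07114·0.162735 = 0.011577

Final: 0.011577


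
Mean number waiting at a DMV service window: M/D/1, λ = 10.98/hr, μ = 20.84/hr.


ρ = 10.98/20.84 = 0.5269
M/D/1: Lq = ρ²/(2(1−ρ)) = 0.2776/(2·0.4731) = 0.29336

Final: 0.29336


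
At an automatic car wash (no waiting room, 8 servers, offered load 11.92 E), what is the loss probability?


B(c,a) = (a^c/c!) / Σ_{k=0}^{c} a^k/k!
a^8/8! = 10108.565274
Σ terms (k=0..8): 1.00000 + 11.92000 + 71.04320 + 282.27831 + 841.18938 + 2005.39548 + 3984.05235 + 6784.27200 + 10108.56527 = 24089.715985
B = 10108.565274/24089.715985 = 0.419622

Final: 0.419622


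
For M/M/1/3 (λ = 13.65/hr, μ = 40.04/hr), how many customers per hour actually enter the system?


ρ = 0.3409; P_K = (1−ρ)ρ^3/(1−ρ^4) = 0.026471
λ_eff = λ(1 − P_K) = 13.65·(1 − 0.026471) = 13.65·0.973529 = 13.2887 /hr

Final: 13.2887 /hr


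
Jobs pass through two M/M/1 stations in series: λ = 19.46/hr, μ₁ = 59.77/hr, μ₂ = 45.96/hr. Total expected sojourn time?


Each node sees arrival rate λ = 19.46/hr (tandem ⇒ throughput preserved).
W₁ = 1/(μ₁−λ) = 1/(59.77−19.46) = 0.02481 hr
W₂ = 1/(μ₂−λ) = 1/(45.96−19.46) = 0.03774 hr
W_total = W₁ + W₂ = 0.02481 + 0.03774 = 0.06254 hr

Final: 0.06254 hr


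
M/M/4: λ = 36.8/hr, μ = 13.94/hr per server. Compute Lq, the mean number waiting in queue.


a = λ/μ = 2.6399; ρ = a/4 = 0.6600
P₀ = 0.061950
Lq = P₀·a^c·ρ / (c!·(1−ρ)²) = 0.061950·48.56688·0.6600/(24·0.11562)
= 0.71560

Final: 0.71560


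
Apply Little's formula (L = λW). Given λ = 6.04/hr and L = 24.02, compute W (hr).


W = L/λ = 24.02/6.04 = 3.9768 hr

Final: 3.9768 hr


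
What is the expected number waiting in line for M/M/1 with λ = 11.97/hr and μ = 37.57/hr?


ρ = 11.97/37.57 = 0.3186
Lq = ρ²/(1−ρ) = 0.1015/0.6814 = 0.1490

Final: 0.1490


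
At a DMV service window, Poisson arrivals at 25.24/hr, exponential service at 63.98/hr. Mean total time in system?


W = 1/(μ−λ) = 1/(63.98 − 25.24) = 1/38.74 = 0.02581 hr

Final: 0.02581 hr


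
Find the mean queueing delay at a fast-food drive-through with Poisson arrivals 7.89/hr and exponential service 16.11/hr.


ρ = 7.89/16.11 = 0.4898
Wq = ρ/(μ−λ) = 0.4898/(16.11 − 7.89) = 0.4898/8.22 = 0.05958 hr

Final: 0.05958 hr


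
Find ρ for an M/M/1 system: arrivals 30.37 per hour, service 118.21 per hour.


ρ = λ/μ = 30.37/118.21 = 0.2569

Final: 0.2569


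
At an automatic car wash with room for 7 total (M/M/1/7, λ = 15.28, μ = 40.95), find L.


ρ = 15.28/40.95 = 0.3731
L = ρ[1 − (K+1)ρ^K + Kρ^(K+1)] / [(1−ρ)(1−ρ^(K+1))]
Numerator: 0.3731·(1 − 8·0.001007 + 7·0.0003758) = 0.371113
Denominator: (0.6269)·(0.999624) = 0.626626
L = 0.371113/0.626626 = 0.5922

Final: 0.5922


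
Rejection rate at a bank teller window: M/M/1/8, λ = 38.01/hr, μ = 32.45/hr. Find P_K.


ρ = λ/μ = 38.01/32.45 = 1.1713
P_K = (1−ρ)ρ^K/(1−ρ^(K+1)) = (-0.1713·3.543769)/(1 − 4.150960)
= -0.607191/-3.150960 = 0.192700

Final: 0.192700


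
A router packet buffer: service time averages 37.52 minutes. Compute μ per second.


μ = 1/(service time) in consistent units.
1 second = 0.0166667 min, so μ = 0.0166667/37.52 = 0.0004442 per second

Final: 0.0004442 /sec


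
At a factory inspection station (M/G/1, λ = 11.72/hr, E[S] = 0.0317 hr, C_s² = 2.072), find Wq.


ρ = λ·E[S] = 11.72·0.0317 = 0.3715
E[S²] = E[S]²(1+C_s²) = 0.0317²·(1+2.072) = 0.003087
Wq = λ·E[S²]/(2(1−ρ)) = 11.72·0.003087/(2·0.6285) = 0.02878 hr

Final: 0.02878 hr


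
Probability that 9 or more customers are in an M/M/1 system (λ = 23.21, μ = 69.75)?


ρ = 23.21/69.75 = 0.3328
P(N ≥ n) = ρ^n = 0.3328^9 = 0.00005002

Final: 0.00005002


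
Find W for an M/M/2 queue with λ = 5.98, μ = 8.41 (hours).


a = 0.7111; ρ = 0.3555; P₀ = 0.475439
Lq = P₀·a^c·ρ/(c!(1−ρ)²) = 0.10288
Wq = Lq/λ = 0.10288/5.98 = 0.01720 hr
W = Wq + 1/μ = 0.01720 + 0.11891 = 0.13611 hr

Final: 0.13611 hr


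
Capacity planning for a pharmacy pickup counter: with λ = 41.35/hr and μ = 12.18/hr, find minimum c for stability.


Stability requires cμ > λ ⇔ c > λ/μ.
λ/μ = 41.35/12.18 = 3.3949
Minimum integer c = ⌊3.3949⌋ + 1 = 4
Check: 4·12.18 = 48.72 > 41.35, while 3·12.18 = 36.54 ≤ 41.35

Final: 4 servers


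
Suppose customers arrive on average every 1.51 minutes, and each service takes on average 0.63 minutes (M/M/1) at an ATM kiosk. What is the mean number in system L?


λ = 60/1.51 = 39.7351 /hr
μ = 60/0.63 = 95.2381 /hr
ρ = λ/μ = 39.7351/95.2381 = 0.4172
L = ρ/(1−ρ) = 0.4172/0.5828 = 0.7159

Final: 0.7159


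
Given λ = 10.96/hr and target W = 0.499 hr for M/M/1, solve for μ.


W = 1/(μ−λ) ⇒ μ − λ = 1/W = 1/0.499 = 2.0040
μ = λ + 1/W = 10.96 + 2.0040 = 12.9640 per hr

Final: 12.9640 /hr


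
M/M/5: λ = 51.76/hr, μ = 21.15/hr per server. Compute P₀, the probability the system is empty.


a = λ/μ = 51.76/21.15 = 2.4473; ρ = a/c = 0.4895
Σ_{k=0}^{4} a^k/k! (terms k=0..4) = 1.00000 + 2.44728 + 2.99459 + 2.44287 + 1.49460 = 10.37934
Tail: a^5/(5!(1−ρ)) = 87.78483/(120·0.5105) = 1.43287
P₀ = 1/(10.37934 + 1.43287) = 1/11.81221 = 0.084658

Final: 0.084658


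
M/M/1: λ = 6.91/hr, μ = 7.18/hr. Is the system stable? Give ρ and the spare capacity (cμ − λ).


Total capacity cμ = 1·7.18 = 7.18/hr
ρ = λ/(cμ) = 6.91/7.18 = 0.9624
Stable ⇔ ρ < 1: YES
Spare capacity = cμ − λ = 7.18 − 6.91 = 0.27/hr

Final: ρ = 0.9624; stable; margin = 0.27/hr


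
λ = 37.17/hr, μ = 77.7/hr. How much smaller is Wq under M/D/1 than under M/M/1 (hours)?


ρ = 37.17/77.7 = 0.4784
Wq(M/M/1) = ρ/(μ−λ) = 0.4784/40.53 = 0.01180 hr
Wq(M/D/1) = ρ/(2(μ−λ)) = 0.005902 hr
Savings = 0.01180 − 0.005902 = 0.005902 hr

Final: 0.005902 hr


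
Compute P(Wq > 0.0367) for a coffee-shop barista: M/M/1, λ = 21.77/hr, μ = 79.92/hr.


ρ = 21.77/79.92 = 0.2724
P(Wq > t) = ρ·e^{−(μ−λ)t} = 0.2724·e^{−2.1341}
= 0.2724·0.118350 = 0.032238

Final: 0.032238


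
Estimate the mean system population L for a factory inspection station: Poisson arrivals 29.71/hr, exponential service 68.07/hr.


ρ = λ/μ = 29.71/68.07 = 0.4365
L = ρ/(1−ρ) = 0.4365/(1 − 0.4365) = 0.4365/0.5635 = 0.7745

Final: 0.7745


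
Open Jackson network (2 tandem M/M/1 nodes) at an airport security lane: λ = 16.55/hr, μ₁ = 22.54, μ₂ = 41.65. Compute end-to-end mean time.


Each node sees arrival rate λ = 16.55/hr (tandem ⇒ throughput preserved).
W₁ = 1/(μ₁−λ) = 1/(22.54−16.55) = 0.16694 hr
W₂ = 1/(μ₂−λ) = 1/(41.65−16.55) = 0.03984 hr
W_total = W₁ + W₂ = 0.16694 + 0.03984 = 0.20679 hr

Final: 0.20679 hr


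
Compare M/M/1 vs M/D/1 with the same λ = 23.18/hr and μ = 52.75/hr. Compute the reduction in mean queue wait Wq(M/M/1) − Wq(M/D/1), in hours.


ρ = 23.18/52.75 = 0.4394
Wq(M/M/1) = ρ/(μ−λ) = 0.4394/29.57 = 0.01486 hr
Wq(M/D/1) = ρ/(2(μ−λ)) = 0.007430 hr
Savings = 0.01486 − 0.007430 = 0.007430 hr

Final: 0.007430 hr


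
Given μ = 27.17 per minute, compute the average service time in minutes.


Mean service time = 1/μ = 1/27.17 minute = 0.03681 minute
In minutes: 0.03681 × 1 = 0.03681 min

Final: 0.03681 min


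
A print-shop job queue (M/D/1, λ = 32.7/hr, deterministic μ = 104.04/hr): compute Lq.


ρ = 32.7/104.04 = 0.3143
M/D/1: Lq = ρ²/(2(1−ρ)) = 0.09879/(2·0.6857) = 0.07203

Final: 0.07203


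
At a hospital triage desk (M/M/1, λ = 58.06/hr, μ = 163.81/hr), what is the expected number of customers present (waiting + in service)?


ρ = λ/μ = 58.06/163.81 = 0.3544
L = ρ/(1−ρ) = 0.3544/(1 − 0.3544) = 0.3544/0.6456 = 0.5490

Final: 0.5490


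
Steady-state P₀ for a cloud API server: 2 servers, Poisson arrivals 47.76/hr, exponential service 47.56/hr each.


a = λ/μ = 47.76/47.56 = 1.0042; ρ = a/c = 0.5021
Σ_{k=0}^{1} a^k/k! (terms k=0..1) = 1.00000 + 1.00421 = 2.00421
Tail: a^2/(2!(1−ρ)) = 1.00843/(2·0.4979) = 1.01269
P₀ = 1/(2.00421 + 1.01269) = 1/3.01689 = 0.331467

Final: 0.331467


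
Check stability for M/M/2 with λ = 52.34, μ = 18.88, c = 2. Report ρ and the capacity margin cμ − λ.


Total capacity cμ = 2·18.88 = 37.76/hr
ρ = λ/(cμ) = 52.34/37.76 = 1.3861
Stable ⇔ ρ < 1: NO
Spare capacity = cμ − λ = 37.76 − 52.34 = -14.58/hr

Final: ρ = 1.3861; unstable; margin = -14.58/hr


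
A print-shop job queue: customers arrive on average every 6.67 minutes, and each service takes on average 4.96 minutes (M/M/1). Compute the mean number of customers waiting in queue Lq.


λ = 60/6.67 = 8.9955 /hr
μ = 60/4.96 = 12.0968 /hr
ρ = λ/μ = 8.9955/12.0968 = 0.7436
Lq = ρ²/(1−ρ) = 0.5530/0.2564 = 2.1570

Final: 2.1570


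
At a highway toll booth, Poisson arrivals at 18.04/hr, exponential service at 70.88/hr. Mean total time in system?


W = 1/(μ−λ) = 1/(70.88 − 18.04) = 1/52.84 = 0.01893 hr

Final: 0.01893 hr


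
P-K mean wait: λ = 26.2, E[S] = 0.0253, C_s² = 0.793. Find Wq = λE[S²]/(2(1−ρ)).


ρ = λ·E[S] = 26.2·0.0253 = 0.6629
E[S²] = E[S]²(1+C_s²) = 0.0253²·(1+0.793) = 0.001148
Wq = λ·E[S²]/(2(1−ρ)) = 26.2·0.001148/(2·0.3371) = 0.04459 hr

Final: 0.04459 hr


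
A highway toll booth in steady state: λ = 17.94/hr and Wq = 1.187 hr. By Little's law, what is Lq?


Lq = λWq = 17.94·1.187 = 21.2948

Final: 21.2948


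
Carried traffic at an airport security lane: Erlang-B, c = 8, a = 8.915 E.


B(8,8.915) = 0.284766 (Erlang-B)
Carried load = a(1 − B) = 8.915·(1 − 0.284766) = 8.915·0.715234 = 6.3763 E

Final: 6.3763 Erlangs


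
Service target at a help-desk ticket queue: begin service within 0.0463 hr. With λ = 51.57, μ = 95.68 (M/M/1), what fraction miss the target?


ρ = 51.57/95.68 = 0.5390
P(Wq > t) = ρ·e^{−(μ−λ)t} = 0.5390·e^{−2.0423}
= 0.5390·0.129731 = 0.069923

Final: 0.069923


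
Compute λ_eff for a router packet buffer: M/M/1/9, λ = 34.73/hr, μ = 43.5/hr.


ρ = 0.7984; P_K = (1−ρ)ρ^9/(1−ρ^10) = 0.029699
λ_eff = λ(1 − P_K) = 34.73·(1 − 0.029699) = 34.73·0.970301 = 33.6986 /hr

Final: 33.6986 /hr


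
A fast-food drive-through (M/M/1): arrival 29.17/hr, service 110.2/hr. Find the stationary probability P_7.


ρ = 29.17/110.2 = 0.2647
P_n = (1−ρ)·ρ^n = (1 − 0.2647)·0.2647^7 = 0.7353·0.00009105 = 0.00006695

Final: 0.00006695


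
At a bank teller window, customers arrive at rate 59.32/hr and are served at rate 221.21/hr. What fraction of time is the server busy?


ρ = λ/μ = 59.32/221.21 = 0.2682

Final: 0.2682


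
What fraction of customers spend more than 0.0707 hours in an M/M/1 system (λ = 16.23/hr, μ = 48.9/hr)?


W ~ Exponential(μ−λ) for M/M/1.
μ − λ = 48.9 − 16.23 = 32.6700
P(W > t) = e^{−(μ−λ)t} = e^{−2.3098} = 0.099284

Final: 0.099284


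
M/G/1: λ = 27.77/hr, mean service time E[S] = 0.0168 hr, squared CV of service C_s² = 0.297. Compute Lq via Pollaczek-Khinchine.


ρ = λ·E[S] = 27.77·0.0168 = 0.4665
Lq = ρ²(1+C_s²)/(2(1−ρ)) = 0.2177·(1+0.297)/(2·0.5335)
= 0.2177·1.2970/1.0669 = 0.26459

Final: 0.26459


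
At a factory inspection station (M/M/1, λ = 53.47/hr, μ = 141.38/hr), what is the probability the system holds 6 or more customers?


ρ = 53.47/141.38 = 0.3782
P(N ≥ n) = ρ^n = 0.3782^6 = 0.002926

Final: 0.002926


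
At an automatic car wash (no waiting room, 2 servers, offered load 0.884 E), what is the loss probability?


B(c,a) = (a^c/c!) / Σ_{k=0}^{c} a^k/k!
a^2/2! = 0.390728
Σ terms (k=0..2): 1.00000 + 0.88400 + 0.39073 = 2.274728
B = 0.390728/2.274728 = 0.171769

Final: 0.171769


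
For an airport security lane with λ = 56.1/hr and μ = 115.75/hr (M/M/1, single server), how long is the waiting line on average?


ρ = 56.1/115.75 = 0.4847
Lq = ρ²/(1−ρ) = 0.2349/0.5153 = 0.4558

Final: 0.4558


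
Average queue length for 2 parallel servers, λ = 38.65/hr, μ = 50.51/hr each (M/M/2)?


a = λ/μ = 0.7652; ρ = a/2 = 0.3826
P₀ = 0.446553
Lq = P₀·a^c·ρ / (c!·(1−ρ)²) = 0.446553·0.58552·0.3826/(2·0.38119)
= 0.13122

Final: 0.13122


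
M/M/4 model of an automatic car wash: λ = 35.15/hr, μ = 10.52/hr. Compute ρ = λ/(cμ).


ρ = λ/(cμ) = 35.15/(4·10.52) = 35.15/42.08 = 0.8353

Final: 0.8353


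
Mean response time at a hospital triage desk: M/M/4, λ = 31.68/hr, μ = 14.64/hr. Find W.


a = 2.1639; ρ = 0.5410; P₀ = 0.108880
Lq = P₀·a^c·ρ/(c!(1−ρ)²) = 0.25541
Wq = Lq/λ = 0.25541/31.68 = 0.008062 hr
W = Wq + 1/μ = 0.008062 + 0.06831 = 0.07637 hr

Final: 0.07637 hr


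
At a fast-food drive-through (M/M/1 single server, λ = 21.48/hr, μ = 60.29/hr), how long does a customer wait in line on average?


ρ = 21.48/60.29 = 0.3563
Wq = ρ/(μ−λ) = 0.3563/(60.29 − 21.48) = 0.3563/38.81 = 0.009180 hr

Final: 0.009180 hr


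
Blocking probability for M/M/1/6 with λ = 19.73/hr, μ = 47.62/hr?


ρ = λ/μ = 19.73/47.62 = 0.4143
P_K = (1−ρ)ρ^K/(1−ρ^(K+1)) = (0.5857·0.005059)/(1 − 0.002096)
= 0.002963/0.997904 = 0.002969

Final: 0.002969


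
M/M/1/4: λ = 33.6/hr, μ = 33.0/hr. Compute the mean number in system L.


ρ = 33.6/33.0 = 1.0182
L = ρ[1 − (K+1)ρ^K + Kρ^(K+1)] / [(1−ρ)(1−ρ^(K+1))]
Numerator: 1.0182·(1 − 5·1.074735 + 4·1.094276) = 0.003490
Denominator: (-0.01818)·(-0.094276) = 0.001714
L = 0.003490/0.001714 = 2.0360

Final: 2.0360


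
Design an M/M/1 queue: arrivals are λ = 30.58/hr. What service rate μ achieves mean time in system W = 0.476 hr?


W = 1/(μ−λ) ⇒ μ − λ = 1/W = 1/0.476 = 2.1008
μ = λ + 1/W = 30.58 + 2.1008 = 32.6808 per hr

Final: 32.6808 /hr


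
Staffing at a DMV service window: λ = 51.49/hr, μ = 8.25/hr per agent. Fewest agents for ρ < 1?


Stability requires cμ > λ ⇔ c > λ/μ.
λ/μ = 51.49/8.25 = 6.2412
Minimum integer c = ⌊6.2412⌋ + 1 = 7
Check: 7·8.25 = 57.75 > 51.49, while 6·8.25 = 49.50 ≤ 51.49

Final: 7 servers


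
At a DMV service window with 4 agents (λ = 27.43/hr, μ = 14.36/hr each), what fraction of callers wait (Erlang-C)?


a = λ/μ = 1.9102; ρ = a/4 = 0.4775
P₀ = 0.143721 (from M/M/c formula)
C(c,a) = [a^c/(c!(1−ρ))]·P₀ = [13.31329/(24·0.5225)]·0.143721
= 1.06175·0.143721 = 0.152596

Final: 0.152596


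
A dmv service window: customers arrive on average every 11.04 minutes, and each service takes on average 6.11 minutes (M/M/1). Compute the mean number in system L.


λ = 60/11.04 = 5.4348 /hr
μ = 60/6.11 = 9.8200 /hr
ρ = λ/μ = 5.4348/9.8200 = 0.5534
L = ρ/(1−ρ) = 0.5534/0.4466 = 1.2394

Final: 1.2394


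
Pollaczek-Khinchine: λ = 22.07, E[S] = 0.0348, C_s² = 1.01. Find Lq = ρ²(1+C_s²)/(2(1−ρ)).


ρ = λ·E[S] = 22.07·0.0348 = 0.7680
Lq = ρ²(1+C_s²)/(2(1−ρ)) = 0.5899·(1+1.01)/(2·0.2320)
= 0.5899·2.0100/0.4639 = 2.55569

Final: 2.55569


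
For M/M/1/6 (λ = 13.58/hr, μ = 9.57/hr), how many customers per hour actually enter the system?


ρ = 1.4190; P_K = (1−ρ)ρ^6/(1−ρ^7) = 0.323183
λ_eff = λ(1 − P_K) = 13.58·(1 − 0.323183) = 13.58·0.676817 = 9.1912 /hr

Final: 9.1912 /hr


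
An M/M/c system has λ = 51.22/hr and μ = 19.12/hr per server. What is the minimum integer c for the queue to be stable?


Stability requires cμ > λ ⇔ c > λ/μ.
λ/μ = 51.22/19.12 = 2.6789
Minimum integer c = ⌊2.6789⌋ + 1 = 3
Check: 3·19.12 = 57.36 > 51.22, while 2·19.12 = 38.24 ≤ 51.22

Final: 3 servers


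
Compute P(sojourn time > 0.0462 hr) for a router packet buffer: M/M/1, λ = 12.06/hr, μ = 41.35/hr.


W ~ Exponential(μ−λ) for M/M/1.
μ − λ = 41.35 − 12.06 = 29.2900
P(W > t) = e^{−(μ−λ)t} = e^{−1.3532} = 0.258413

Final: 0.258413


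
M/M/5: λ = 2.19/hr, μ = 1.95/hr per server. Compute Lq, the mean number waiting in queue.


a = λ/μ = 1.1231; ρ = a/5 = 0.2246
P₀ = 0.325171
Lq = P₀·a^c·ρ / (c!·(1−ρ)²) = 0.325171·1.78668·0.2246/(120·0.60122)
= 0.001809

Final: 0.001809


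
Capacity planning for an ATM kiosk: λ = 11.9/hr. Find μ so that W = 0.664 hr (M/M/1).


W = 1/(μ−λ) ⇒ μ − λ = 1/W = 1/0.664 = 1.5060
μ = λ + 1/W = 11.9 + 1.5060 = 13.4060 per hr

Final: 13.4060 /hr


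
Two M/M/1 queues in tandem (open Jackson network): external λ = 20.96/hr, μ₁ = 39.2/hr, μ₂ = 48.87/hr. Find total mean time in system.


Each node sees arrival rate λ = 20.96/hr (tandem ⇒ throughput preserved).
W₁ = 1/(μ₁−λ) = 1/(39.2−20.96) = 0.05482 hr
W₂ = 1/(μ₂−λ) = 1/(48.87−20.96) = 0.03583 hr
W_total = W₁ + W₂ = 0.05482 + 0.03583 = 0.09065 hr

Final: 0.09065 hr


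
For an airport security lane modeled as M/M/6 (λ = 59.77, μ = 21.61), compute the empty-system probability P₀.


a = λ/μ = 59.77/21.61 = 2.7658; ρ = a/c = 0.4610
Σ_{k=0}^{5} a^k/k! (terms k=0..5) = 1.00000 + 2.76585 + 3.82496 + 3.52642 + 2.43839 + 1.34884 = 14.90446
Tail: a^6/(6!(1−ρ)) = 447.68334/(720·0.5390) = 1.15353
P₀ = 1/(14.90446 + 1.15353) = 1/16.05799 = 0.062274

Final: 0.062274


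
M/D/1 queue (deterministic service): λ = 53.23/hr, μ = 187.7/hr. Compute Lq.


ρ = 53.23/187.7 = 0.2836
M/D/1: Lq = ρ²/(2(1−ρ)) = 0.08042/(2·0.7164) = 0.05613

Final: 0.05613


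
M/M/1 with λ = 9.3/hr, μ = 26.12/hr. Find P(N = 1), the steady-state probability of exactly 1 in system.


ρ = 9.3/26.12 = 0.3560
P_n = (1−ρ)·ρ^n = (1 − 0.3560)·0.3560^1 = 0.6440·0.356049 = 0.229278

Final: 0.229278


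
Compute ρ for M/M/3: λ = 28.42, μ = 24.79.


ρ = λ/(cμ) = 28.42/(3·24.79) = 28.42/74.37 = 0.3821

Final: 0.3821


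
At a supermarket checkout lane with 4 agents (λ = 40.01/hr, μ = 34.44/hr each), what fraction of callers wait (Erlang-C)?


a = λ/μ = 1.1617; ρ = a/4 = 0.2904
P₀ = 0.312031 (from M/M/c formula)
C(c,a) = [a^c/(c!(1−ρ))]·P₀ = [1.82147/(24·0.7096)]·0.312031
= 0.10696·0.312031 = 0.033374

Final: 0.033374


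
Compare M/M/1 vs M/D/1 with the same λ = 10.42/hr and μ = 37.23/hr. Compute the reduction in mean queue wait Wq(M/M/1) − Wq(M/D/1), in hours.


ρ = 10.42/37.23 = 0.2799
Wq(M/M/1) = ρ/(μ−λ) = 0.2799/26.81 = 0.01044 hr
Wq(M/D/1) = ρ/(2(μ−λ)) = 0.005220 hr
Savings = 0.01044 − 0.005220 = 0.005220 hr

Final: 0.005220 hr


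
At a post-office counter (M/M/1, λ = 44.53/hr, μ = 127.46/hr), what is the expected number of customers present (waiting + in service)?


ρ = λ/μ = 44.53/127.46 = 0.3494
L = ρ/(1−ρ) = 0.3494/(1 − 0.3494) = 0.3494/0.6506 = 0.5370

Final: 0.5370


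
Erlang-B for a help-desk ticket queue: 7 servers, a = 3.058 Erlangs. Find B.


B(c,a) = (a^c/c!) / Σ_{k=0}^{c} a^k/k!
a^7/7! = 0.496172
Σ terms (k=0..7): 1.00000 + 3.05800 + 4.67568 + 4.76608 + 3.64367 + 2.22847 + 1.13578 + 0.49617 = 21.003841
B = 0.496172/21.003841 = 0.023623

Final: 0.023623


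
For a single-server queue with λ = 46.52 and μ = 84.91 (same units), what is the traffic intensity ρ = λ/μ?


ρ = λ/μ = 46.52/84.91 = 0.5479

Final: 0.5479


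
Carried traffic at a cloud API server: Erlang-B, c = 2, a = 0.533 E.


B(2,0.533) = 0.084800 (Erlang-B)
Carried load = a(1 − B) = 0.533·(1 − 0.084800) = 0.533·0.915200 = 0.4878 E

Final: 0.4878 Erlangs


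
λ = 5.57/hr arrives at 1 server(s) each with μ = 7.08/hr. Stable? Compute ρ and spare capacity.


Total capacity cμ = 1·7.08 = 7.08/hr
ρ = λ/(cμ) = 5.57/7.08 = 0.7867
Stable ⇔ ρ < 1: YES
Spare capacity = cμ − λ = 7.08 − 5.57 = 1.51/hr

Final: ρ = 0.7867; stable; margin = 1.51/hr


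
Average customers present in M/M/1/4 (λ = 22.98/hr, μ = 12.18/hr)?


ρ = 22.98/12.18 = 1.8867
L = ρ[1 − (K+1)ρ^K + Kρ^(K+1)] / [(1−ρ)(1−ρ^(K+1))]
Numerator: 1.8867·(1 − 5·12.671002 + 4·23.906372) = 62.771402
Denominator: (-0.8867)·(-22.906372) = 20.311069
L = 62.771402/20.311069 = 3.0905

Final: 3.0905


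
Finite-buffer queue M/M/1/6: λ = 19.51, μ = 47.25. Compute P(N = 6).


ρ = λ/μ = 19.51/47.25 = 0.4129
P_K = (1−ρ)ρ^K/(1−ρ^(K+1)) = (0.5871·0.004956)/(1 − 0.002046)
= 0.002910/0.997954 = 0.002916

Final: 0.002916


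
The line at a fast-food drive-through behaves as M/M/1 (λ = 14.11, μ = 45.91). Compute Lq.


ρ = 14.11/45.91 = 0.3073
Lq = ρ²/(1−ρ) = 0.09446/0.6927 = 0.1364

Final: 0.1364


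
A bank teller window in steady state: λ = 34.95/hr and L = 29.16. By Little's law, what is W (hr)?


W = L/λ = 29.16/34.95 = 0.8343 hr

Final: 0.8343 hr


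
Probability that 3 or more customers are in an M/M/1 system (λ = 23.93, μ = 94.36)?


ρ = 23.93/94.36 = 0.2536
P(N ≥ n) = ρ^n = 0.2536^3 = 0.016310

Final: 0.016310


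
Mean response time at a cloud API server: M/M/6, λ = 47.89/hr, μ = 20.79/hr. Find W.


a = 2.3035; ρ = 0.3839; P₀ = 0.099561
Lq = P₀·a^c·ρ/(c!(1−ρ)²) = 0.02090
Wq = Lq/λ = 0.02090/47.89 = 0.0004363 hr
W = Wq + 1/μ = 0.0004363 + 0.04810 = 0.04854 hr

Final: 0.04854 hr


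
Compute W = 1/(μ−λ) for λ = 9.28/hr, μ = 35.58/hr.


W = 1/(μ−λ) = 1/(35.58 − 9.28) = 1/26.30 = 0.03802 hr

Final: 0.03802 hr


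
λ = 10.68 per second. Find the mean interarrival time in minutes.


Mean interarrival time = 1/λ = 1/10.68 second = 0.09363 second
In minutes: 0.09363 × 0.0166667 = 0.001561 min

Final: 0.001561 min


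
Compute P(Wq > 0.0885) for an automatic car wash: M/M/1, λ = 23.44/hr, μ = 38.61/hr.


ρ = 23.44/38.61 = 0.6071
P(Wq > t) = ρ·e^{−(μ−λ)t} = 0.6071·e^{−1.3425}
= 0.6071·0.261180 = 0.158562

Final: 0.158562


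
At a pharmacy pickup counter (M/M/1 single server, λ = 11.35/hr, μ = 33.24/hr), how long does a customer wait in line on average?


ρ = 11.35/33.24 = 0.3415
Wq = ρ/(μ−λ) = 0.3415/(33.24 − 11.35) = 0.3415/21.89 = 0.01560 hr

Final: 0.01560 hr


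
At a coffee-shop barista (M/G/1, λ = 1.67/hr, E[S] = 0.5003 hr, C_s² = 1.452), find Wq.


ρ = λ·E[S] = 1.67·0.5003 = 0.8355
E[S²] = E[S]²(1+C_s²) = 0.5003²·(1+1.452) = 0.613736
Wq = λ·E[S²]/(2(1−ρ)) = 1.67·0.613736/(2·0.1645) = 3.11533 hr

Final: 3.11533 hr


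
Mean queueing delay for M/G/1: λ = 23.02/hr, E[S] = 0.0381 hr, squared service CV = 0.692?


ρ = λ·E[S] = 23.02·0.0381 = 0.8771
E[S²] = E[S]²(1+C_s²) = 0.0381²·(1+0.692) = 0.002456
Wq = λ·E[S²]/(2(1−ρ)) = 23.02·0.002456/(2·0.1229) = 0.22995 hr

Final: 0.22995 hr


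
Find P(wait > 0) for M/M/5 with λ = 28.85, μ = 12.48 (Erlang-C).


a = λ/μ = 2.3117; ρ = a/5 = 0.4623
P₀ = 0.097506 (from M/M/c formula)
C(c,a) = [a^c/(c!(1−ρ))]·P₀ = [66.01706/(120·0.5377)]·0.097506
= 1.02322·0.097506 = 0.099770

Final: 0.099770


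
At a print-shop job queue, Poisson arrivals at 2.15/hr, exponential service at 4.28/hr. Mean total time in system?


W = 1/(μ−λ) = 1/(4.28 − 2.15) = 1/2.13 = 0.4695 hr

Final: 0.4695 hr


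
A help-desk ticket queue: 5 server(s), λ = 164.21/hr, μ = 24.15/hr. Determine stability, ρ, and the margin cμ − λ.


Total capacity cμ = 5·24.15 = 120.75/hr
ρ = λ/(cμ) = 164.21/120.75 = 1.3599
Stable ⇔ ρ < 1: NO
Spare capacity = cμ − λ = 120.75 − 164.21 = -43.46/hr

Final: ρ = 1.3599; unstable; margin = -43.46/hr


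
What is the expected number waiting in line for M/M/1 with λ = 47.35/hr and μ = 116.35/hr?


ρ = 47.35/116.35 = 0.4070
Lq = ρ²/(1−ρ) = 0.1656/0.5930 = 0.2793

Final: 0.2793


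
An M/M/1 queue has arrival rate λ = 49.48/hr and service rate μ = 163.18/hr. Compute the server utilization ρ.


ρ = λ/μ = 49.48/163.18 = 0.3032

Final: 0.3032


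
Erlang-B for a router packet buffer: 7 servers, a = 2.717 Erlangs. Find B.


B(c,a) = (a^c/c!) / Σ_{k=0}^{c} a^k/k!
a^7/7! = 0.216869
Σ terms (k=0..7): 1.00000 + 2.71700 + 3.69104 + 3.34286 + 2.27063 + 1.23386 + 0.55873 + 0.21687 = 15.031001
B = 0.216869/15.031001 = 0.014428

Final: 0.014428


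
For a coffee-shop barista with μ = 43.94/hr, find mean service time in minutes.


Mean service time = 1/μ = 1/43.94 hour = 0.02276 hour
In minutes: 0.02276 × 60 = 1.3655 min

Final: 1.3655 min


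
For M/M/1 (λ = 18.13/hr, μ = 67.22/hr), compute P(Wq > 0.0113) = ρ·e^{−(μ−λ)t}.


ρ = 18.13/67.22 = 0.2697
P(Wq > t) = ρ·e^{−(μ−λ)t} = 0.2697·e^{−0.5547}
= 0.2697·0.574235 = 0.154878

Final: 0.154878


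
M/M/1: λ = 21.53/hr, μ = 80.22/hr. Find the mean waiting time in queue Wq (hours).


ρ = 21.53/80.22 = 0.2684
Wq = ρ/(μ−λ) = 0.2684/(80.22 − 21.53) = 0.2684/58.69 = 0.004573 hr

Final: 0.004573 hr


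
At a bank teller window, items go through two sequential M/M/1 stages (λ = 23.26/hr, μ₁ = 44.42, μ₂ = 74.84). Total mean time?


Each node sees arrival rate λ = 23.26/hr (tandem ⇒ throughput preserved).
W₁ = 1/(μ₁−λ) = 1/(44.42−23.26) = 0.04726 hr
W₂ = 1/(μ₂−λ) = 1/(74.84−23.26) = 0.01939 hr
W_total = W₁ + W₂ = 0.04726 + 0.01939 = 0.06665 hr

Final: 0.06665 hr


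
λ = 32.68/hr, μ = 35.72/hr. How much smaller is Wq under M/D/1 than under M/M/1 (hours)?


ρ = 32.68/35.72 = 0.9149
Wq(M/M/1) = ρ/(μ−λ) = 0.9149/3.04 = 0.30095 hr
Wq(M/D/1) = ρ/(2(μ−λ)) = 0.15048 hr
Savings = 0.30095 − 0.15048 = 0.15048 hr

Final: 0.15048 hr


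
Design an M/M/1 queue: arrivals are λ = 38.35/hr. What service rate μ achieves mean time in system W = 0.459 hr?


W = 1/(μ−λ) ⇒ μ − λ = 1/W = 1/0.459 = 2.1786
μ = λ + 1/W = 38.35 + 2.1786 = 40.5286 per hr

Final: 40.5286 /hr


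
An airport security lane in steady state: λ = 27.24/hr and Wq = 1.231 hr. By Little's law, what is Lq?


Lq = λWq = 27.24·1.231 = 33.5324

Final: 33.5324


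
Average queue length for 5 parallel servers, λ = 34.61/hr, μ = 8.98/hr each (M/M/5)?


a = λ/μ = 3.8541; ρ = a/5 = 0.7708
P₀ = 0.016145
Lq = P₀·a^c·ρ / (c!·(1−ρ)²) = 0.016145·850.40600·0.7708/(120·0.05252)
= 1.67918

Final: 1.67918


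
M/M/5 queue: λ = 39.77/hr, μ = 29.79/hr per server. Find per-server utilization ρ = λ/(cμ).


ρ = λ/(cμ) = 39.77/(5·29.79) = 39.77/148.95 = 0.2670

Final: 0.2670


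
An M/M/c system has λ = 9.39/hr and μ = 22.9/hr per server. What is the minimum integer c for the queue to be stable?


Stability requires cμ > λ ⇔ c > λ/μ.
λ/μ = 9.39/22.9 = 0.4100
Minimum integer c = ⌊0.4100⌋ + 1 = 1
Check: 1·22.9 = 22.90 > 9.39, while 0·22.9 = 0.00 ≤ 9.39

Final: 1 servers


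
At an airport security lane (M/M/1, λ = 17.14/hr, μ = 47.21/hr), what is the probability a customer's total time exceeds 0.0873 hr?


W ~ Exponential(μ−λ) for M/M/1.
μ − λ = 47.21 − 17.14 = 30.0700
P(W > t) = e^{−(μ−λ)t} = e^{−2.6251} = 0.072432

Final: 0.072432


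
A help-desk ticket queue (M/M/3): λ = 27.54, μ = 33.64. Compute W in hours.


a = 0.8187; ρ = 0.2729; P₀ = 0.438684
Lq = P₀·a^c·ρ/(c!(1−ρ)²) = 0.02071
Wq = Lq/λ = 0.02071/27.54 = 0.0007519 hr
W = Wq + 1/μ = 0.0007519 + 0.02973 = 0.03048 hr

Final: 0.03048 hr


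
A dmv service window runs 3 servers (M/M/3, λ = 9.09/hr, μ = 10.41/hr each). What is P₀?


a = λ/μ = 9.09/10.41 = 0.8732; ρ = a/c = 0.2911
Σ_{k=0}^{2} a^k/k! (terms k=0..2) = 1.00000 + 0.87320 + 0.38124 = 2.25444
Tail: a^3/(3!(1−ρ)) = 0.66579/(6·0.7089) = 0.15652
P₀ = 1/(2.25444 + 0.15652) = 1/2.41096 = 0.414772

Final: 0.414772


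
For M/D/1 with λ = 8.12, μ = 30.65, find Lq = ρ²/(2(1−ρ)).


ρ = 8.12/30.65 = 0.2649
M/D/1: Lq = ρ²/(2(1−ρ)) = 0.07019/(2·0.7351) = 0.04774

Final: 0.04774


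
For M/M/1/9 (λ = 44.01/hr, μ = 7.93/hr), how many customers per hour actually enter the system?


ρ = 5.5498; P_K = (1−ρ)ρ^9/(1−ρ^10) = 0.819814
λ_eff = λ(1 − P_K) = 44.01·(1 − 0.819814) = 44.01·0.180186 = 7.9300 /hr

Final: 7.9300 /hr


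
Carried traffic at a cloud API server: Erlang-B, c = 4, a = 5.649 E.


B(4,5.649) = 0.446262 (Erlang-B)
Carried load = a(1 − B) = 5.649·(1 − 0.446262) = 5.649·0.553738 = 3.1281 E

Final: 3.1281 Erlangs


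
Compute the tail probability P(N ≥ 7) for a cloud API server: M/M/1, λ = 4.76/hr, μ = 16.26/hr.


ρ = 4.76/16.26 = 0.2927
P(N ≥ n) = ρ^n = 0.2927^7 = 0.0001842

Final: 0.0001842


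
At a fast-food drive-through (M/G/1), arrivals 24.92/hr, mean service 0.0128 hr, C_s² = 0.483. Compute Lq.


ρ = λ·E[S] = 24.92·0.0128 = 0.3190
Lq = ρ²(1+C_s²)/(2(1−ρ)) = 0.1017·(1+0.483)/(2·0.6810)
= 0.1017·1.4830/1.3620 = 0.11078

Final: 0.11078


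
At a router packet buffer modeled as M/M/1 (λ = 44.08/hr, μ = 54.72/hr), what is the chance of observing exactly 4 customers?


ρ = 44.08/54.72 = 0.8056
P_n = (1−ρ)·ρ^n = (1 − 0.8056)·0.8056^4 = 0.1944·0.421097 = 0.081880

Final: 0.081880


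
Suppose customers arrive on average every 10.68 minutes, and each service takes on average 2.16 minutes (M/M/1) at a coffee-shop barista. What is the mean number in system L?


λ = 60/10.68 = 5.6180 /hr
μ = 60/2.16 = 27.7778 /hr
ρ = λ/μ = 5.6180/27.7778 = 0.2022
L = ρ/(1−ρ) = 0.2022/0.7978 = 0.2535

Final: 0.2535


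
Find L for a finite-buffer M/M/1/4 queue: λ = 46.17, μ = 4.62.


ρ = 46.17/4.62 = 9.9935
L = ρ[1 − (K+1)ρ^K + Kρ^(K+1)] / [(1−ρ)(1−ρ^(K+1))]
Numerator: 9.9935·(1 − 5·9974.051262 + 4·99675.746058) = 3486072.125115
Denominator: (-8.9935)·(-99674.746058) = 896425.475910
L = 3486072.125115/896425.475910 = 3.8889

Final: 3.8889


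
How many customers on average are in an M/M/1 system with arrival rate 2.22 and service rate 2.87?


ρ = λ/μ = 2.22/2.87 = 0.7735
L = ρ/(1−ρ) = 0.7735/(1 − 0.7735) = 0.7735/0.2265 = 3.4154

Final: 3.4154


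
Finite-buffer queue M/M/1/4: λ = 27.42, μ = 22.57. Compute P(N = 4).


ρ = λ/μ = 27.42/22.57 = 1.2149
P_K = (1−ρ)ρ^K/(1−ρ^(K+1)) = (-0.2149·2.178430)/(1 − 2.646546)
= -0.468116/-1.646546 = 0.284302

Final: 0.284302


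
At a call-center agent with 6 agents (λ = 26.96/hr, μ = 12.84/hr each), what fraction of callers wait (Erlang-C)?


a = λ/μ = 2.0997; ρ = a/6 = 0.3499
P₀ = 0.122251 (from M/M/c formula)
C(c,a) = [a^c/(c!(1−ρ))]·P₀ = [85.68981/(720·0.6501)]·0.122251
= 0.18308·0.122251 = 0.022382

Final: 0.022382


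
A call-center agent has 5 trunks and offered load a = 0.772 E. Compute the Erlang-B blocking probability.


B(c,a) = (a^c/c!) / Σ_{k=0}^{c} a^k/k!
a^5/5! = 0.002285
Σ terms (k=0..5): 1.00000 + 0.77200 + 0.29799 + 0.07668 + 0.01480 + 0.002285 = 2.163760
B = 0.002285/2.163760 = 0.001056

Final: 0.001056
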